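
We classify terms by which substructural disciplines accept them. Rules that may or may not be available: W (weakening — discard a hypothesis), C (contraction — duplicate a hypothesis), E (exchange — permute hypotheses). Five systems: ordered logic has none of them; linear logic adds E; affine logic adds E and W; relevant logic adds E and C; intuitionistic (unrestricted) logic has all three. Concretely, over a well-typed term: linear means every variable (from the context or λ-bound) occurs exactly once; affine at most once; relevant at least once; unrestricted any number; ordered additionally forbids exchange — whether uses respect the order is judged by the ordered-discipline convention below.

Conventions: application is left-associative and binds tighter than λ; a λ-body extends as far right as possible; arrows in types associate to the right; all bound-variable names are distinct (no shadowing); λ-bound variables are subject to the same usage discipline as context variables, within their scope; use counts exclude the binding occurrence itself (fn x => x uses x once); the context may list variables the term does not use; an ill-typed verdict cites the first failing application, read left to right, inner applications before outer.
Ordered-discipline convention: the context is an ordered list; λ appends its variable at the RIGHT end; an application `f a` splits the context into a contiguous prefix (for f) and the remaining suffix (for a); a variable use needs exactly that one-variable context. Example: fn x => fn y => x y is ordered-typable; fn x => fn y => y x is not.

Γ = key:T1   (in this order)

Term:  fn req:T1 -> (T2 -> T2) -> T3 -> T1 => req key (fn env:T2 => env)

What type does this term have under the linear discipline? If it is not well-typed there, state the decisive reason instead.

term : (T1 -> (T2 -> T2) -> T3 -> T1) -> T3 -> T1
use counts: key: 1; req (λ-bound): 1; env (λ-bound): 1
use order (left to right): req, key, env
typing: well-typed at (T1 -> (T2 -> T2) -> T3 -> T1) -> T3 -> T1
across the five disciplines: ordered ✗, linear ✓, affine ✓, relevant ✓, unrestricted ✓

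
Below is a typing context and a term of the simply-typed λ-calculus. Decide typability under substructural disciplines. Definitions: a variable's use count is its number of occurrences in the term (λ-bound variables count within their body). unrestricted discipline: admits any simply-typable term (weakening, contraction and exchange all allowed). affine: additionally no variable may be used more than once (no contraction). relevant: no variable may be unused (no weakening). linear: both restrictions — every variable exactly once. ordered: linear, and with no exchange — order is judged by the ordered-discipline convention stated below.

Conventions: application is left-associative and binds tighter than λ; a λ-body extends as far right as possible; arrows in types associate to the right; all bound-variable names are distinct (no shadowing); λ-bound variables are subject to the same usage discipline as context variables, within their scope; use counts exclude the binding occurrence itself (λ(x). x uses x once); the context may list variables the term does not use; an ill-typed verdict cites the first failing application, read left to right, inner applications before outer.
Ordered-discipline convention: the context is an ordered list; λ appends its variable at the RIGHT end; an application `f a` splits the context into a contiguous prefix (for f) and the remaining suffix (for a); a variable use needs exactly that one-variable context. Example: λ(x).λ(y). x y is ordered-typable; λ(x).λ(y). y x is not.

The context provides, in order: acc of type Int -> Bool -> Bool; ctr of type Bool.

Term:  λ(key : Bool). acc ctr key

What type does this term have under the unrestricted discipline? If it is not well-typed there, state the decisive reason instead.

not well-typed under unrestricted — a type mismatch blocks all five
variable uses: acc: 1; ctr: 1; key [bound]: 1
use order (left to right): acc, ctr, key
typing: ill-typed: a function awaiting Int gets Bool
summary: ordered ✗; linear ✗; affine ✗; relevant ✗; unrestricted ✗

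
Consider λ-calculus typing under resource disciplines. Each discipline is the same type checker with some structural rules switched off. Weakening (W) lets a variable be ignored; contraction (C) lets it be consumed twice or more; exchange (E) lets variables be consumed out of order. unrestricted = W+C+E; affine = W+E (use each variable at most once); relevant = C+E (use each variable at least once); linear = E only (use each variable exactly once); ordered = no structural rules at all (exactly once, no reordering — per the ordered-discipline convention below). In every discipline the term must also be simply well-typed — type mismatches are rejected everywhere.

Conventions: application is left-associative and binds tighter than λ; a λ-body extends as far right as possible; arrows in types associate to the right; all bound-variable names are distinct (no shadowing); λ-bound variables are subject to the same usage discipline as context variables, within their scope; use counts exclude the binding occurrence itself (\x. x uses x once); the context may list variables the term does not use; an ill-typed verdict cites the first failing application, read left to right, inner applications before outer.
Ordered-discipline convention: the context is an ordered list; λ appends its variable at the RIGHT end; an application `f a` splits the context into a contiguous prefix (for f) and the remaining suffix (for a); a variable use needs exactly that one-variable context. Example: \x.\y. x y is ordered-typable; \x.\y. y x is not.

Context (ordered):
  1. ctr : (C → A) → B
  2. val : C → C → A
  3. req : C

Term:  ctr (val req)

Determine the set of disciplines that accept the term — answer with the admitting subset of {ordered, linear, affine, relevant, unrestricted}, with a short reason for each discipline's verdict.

admitted by: ordered, linear, affine, relevant, unrestricted
variable uses: ctr: 1×; val: 1×; req: 1×
uses in reading order: ctr, val, req
typing: ✓ — B
ordered: ✓, ctr, val, req once each; derivable with no W/C/E
linear: ✓, single use per variable (ctr, val, req)
affine: ✓, none of ctr, val, req used more than once
relevant: ✓, every one of ctr, val, req appears
unrestricted: ✓, typability at B is all that's needed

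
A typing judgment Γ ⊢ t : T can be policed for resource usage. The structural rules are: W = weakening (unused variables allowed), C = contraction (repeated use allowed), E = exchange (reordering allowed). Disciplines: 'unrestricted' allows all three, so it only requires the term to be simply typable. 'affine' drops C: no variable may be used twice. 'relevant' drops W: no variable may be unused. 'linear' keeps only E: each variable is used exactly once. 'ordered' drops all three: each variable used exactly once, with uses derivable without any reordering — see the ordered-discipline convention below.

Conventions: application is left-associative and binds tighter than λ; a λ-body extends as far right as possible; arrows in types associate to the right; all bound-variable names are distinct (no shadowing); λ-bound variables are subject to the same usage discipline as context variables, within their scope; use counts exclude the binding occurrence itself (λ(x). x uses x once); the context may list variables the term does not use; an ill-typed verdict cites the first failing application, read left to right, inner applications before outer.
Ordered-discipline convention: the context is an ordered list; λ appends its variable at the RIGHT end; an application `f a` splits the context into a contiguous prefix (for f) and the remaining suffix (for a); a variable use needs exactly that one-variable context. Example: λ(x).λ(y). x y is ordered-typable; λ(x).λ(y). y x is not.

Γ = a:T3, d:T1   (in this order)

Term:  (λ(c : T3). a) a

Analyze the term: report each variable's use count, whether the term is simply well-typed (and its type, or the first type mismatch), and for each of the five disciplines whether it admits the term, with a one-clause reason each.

counts: a: 2; d: 0; c (bound): 0
order of uses: a, a
typing: well-typed at T3
ordered ✗ (needs contraction — a ×2; d, c left unused)
linear ✗ (needs contraction — a ×2; d, c left unused)
affine ✗ (needs contraction — a ×2)
relevant ✗ (d, c left unused)
unrestricted ✓ (type-checks (T3) and nothing is barred)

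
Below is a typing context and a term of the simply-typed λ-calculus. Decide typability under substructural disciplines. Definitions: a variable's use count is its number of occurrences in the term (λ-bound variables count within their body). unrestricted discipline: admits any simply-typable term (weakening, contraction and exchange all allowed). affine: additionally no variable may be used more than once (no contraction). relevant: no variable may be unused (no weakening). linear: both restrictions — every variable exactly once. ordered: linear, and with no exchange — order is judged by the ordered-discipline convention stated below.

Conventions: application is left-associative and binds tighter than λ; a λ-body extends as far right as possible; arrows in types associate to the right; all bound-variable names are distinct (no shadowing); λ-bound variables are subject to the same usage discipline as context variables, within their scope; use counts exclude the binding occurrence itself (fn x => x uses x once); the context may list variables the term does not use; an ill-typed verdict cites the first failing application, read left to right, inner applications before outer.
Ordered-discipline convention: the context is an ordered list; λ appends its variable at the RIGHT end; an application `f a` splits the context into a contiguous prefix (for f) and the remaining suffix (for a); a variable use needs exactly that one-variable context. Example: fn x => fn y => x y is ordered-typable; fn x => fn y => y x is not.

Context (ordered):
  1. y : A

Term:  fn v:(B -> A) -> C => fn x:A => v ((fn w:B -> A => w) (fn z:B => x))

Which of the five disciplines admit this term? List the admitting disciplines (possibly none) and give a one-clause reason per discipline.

admitted in: affine, unrestricted
usage: y=0; v (λ-bound)=1; x (λ-bound)=1; w (λ-bound)=1; z (λ-bound)=0
order of uses: v, w, x
typing: well-typed — term : ((B -> A) -> C) -> A -> C
ordered: ✗ — y, z left unused
linear: ✗ — y, z left unused
affine: ✓ — no duplicate uses among y, v, x, w, z
relevant: ✗ — y, z left unused
unrestricted: ✓ — simply typable at ((B -> A) -> C) -> A -> C; W, C, E all held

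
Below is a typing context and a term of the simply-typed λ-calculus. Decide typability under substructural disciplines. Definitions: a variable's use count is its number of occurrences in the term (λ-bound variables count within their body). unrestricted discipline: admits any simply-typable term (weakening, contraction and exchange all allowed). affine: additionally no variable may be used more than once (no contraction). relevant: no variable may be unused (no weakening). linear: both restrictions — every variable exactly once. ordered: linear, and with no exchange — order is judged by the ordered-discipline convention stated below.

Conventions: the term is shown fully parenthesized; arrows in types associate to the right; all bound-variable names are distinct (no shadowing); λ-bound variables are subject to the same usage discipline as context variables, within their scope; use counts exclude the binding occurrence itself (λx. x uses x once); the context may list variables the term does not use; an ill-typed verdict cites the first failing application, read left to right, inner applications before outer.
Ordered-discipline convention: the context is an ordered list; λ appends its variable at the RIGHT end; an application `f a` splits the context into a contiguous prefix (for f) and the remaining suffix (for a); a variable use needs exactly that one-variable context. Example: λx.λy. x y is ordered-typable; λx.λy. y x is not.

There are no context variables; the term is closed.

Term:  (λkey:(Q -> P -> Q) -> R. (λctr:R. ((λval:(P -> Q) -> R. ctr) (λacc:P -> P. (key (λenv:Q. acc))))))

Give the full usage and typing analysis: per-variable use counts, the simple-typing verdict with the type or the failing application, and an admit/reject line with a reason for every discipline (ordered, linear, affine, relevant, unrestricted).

usage: key (λ-bound): 1; ctr (λ-bound): 1; val (λ-bound): 0; acc (λ-bound): 1; env (λ-bound): 0
order of uses: ctr, key, acc
typing: ill-typed: argument of type Q -> P -> P where Q -> P -> Q is required
ordered ✗ (a type mismatch blocks all five)
linear ✗ (the type mismatch rejects it)
affine ✗ (not simply typable)
relevant ✗ (fails simple typing)
unrestricted ✗ (a type mismatch blocks all five)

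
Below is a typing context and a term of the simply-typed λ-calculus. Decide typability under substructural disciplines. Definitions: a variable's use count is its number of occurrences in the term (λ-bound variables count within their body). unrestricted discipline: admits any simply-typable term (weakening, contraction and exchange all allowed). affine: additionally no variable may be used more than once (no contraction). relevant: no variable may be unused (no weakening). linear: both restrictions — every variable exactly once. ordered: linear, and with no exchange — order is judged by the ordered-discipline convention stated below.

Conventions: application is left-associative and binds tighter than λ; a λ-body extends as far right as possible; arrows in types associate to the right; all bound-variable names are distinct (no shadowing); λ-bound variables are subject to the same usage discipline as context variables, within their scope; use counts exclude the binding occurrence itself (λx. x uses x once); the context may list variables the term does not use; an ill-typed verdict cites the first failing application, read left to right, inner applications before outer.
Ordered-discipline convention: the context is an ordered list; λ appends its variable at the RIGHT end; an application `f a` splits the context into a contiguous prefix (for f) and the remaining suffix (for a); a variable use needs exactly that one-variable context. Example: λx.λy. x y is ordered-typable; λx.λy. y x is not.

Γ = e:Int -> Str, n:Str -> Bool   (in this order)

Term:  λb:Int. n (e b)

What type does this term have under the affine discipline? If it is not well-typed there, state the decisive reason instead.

term : Int -> Bool
variable uses: e: 1×, n: 1×, b (bound): 1×
uses in reading order: n, e, b
typing: the term checks, with type Int -> Bool
all disciplines: ordered ✗; linear ✓; affine ✓; relevant ✓; unrestricted ✓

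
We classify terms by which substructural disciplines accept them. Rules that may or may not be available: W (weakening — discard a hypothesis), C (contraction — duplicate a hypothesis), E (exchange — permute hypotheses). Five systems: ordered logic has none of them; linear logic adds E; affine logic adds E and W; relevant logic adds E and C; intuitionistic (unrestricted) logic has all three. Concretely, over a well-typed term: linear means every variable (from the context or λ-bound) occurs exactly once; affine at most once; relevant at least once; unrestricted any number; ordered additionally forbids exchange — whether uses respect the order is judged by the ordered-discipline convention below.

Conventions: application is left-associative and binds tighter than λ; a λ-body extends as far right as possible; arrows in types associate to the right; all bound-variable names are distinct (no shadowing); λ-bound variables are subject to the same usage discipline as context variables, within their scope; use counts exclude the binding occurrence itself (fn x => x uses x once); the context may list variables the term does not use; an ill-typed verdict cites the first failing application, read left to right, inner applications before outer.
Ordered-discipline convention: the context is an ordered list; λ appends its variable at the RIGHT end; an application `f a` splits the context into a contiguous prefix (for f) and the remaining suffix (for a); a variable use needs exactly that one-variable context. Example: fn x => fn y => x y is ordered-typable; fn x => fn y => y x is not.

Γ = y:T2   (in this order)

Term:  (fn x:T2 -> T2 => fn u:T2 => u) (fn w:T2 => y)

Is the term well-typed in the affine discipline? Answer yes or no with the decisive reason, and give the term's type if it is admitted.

yes — no duplicate uses among y, x, u, w; term : T2 -> T2
variable uses: y=1, x (bound)=0, u (bound)=1, w (bound)=0
order of uses: u, y
typing: well-typed at T2 -> T2
summary: ordered ✗, linear ✗, affine ✓, relevant ✗, unrestricted ✓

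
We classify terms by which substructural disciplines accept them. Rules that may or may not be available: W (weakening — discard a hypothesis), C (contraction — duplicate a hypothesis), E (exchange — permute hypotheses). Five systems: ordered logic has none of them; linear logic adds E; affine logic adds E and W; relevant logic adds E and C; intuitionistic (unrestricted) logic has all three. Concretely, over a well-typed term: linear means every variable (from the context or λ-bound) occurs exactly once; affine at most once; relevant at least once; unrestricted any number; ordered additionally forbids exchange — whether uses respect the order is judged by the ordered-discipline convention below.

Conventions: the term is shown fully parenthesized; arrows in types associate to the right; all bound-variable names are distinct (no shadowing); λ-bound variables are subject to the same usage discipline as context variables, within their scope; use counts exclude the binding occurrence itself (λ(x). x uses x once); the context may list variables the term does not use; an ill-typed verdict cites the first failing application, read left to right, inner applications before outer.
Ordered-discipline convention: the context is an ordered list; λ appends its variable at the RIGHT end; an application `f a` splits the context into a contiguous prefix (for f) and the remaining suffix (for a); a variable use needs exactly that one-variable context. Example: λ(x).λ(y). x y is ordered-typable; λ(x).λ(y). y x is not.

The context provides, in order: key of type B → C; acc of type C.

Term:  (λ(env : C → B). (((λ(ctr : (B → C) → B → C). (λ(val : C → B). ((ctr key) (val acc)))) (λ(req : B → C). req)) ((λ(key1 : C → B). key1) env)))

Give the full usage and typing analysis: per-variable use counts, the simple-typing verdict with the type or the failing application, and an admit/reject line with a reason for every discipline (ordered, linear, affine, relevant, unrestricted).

variable uses: key: 1×; acc: 1×; env [bound]: 1×; ctr [bound]: 1×; val [bound]: 1×; req [bound]: 1×; key1 [bound]: 1×
order of uses: ctr, key, val, acc, req, key1, env
typing: ✓ — (C → B) → C
ordered: ✗, no ordered split (uses run ctr, key, val, acc, req, key1, env)
linear: ✓, single use per variable (key, acc, env, ctr, val, req, key1)
affine: ✓, no duplicate uses among key, acc, env, ctr, val, req, key1
relevant: ✓, every one of key, acc, env, ctr, val, req, key1 appears
unrestricted: ✓, type-checks ((C → B) → C) and nothing is barred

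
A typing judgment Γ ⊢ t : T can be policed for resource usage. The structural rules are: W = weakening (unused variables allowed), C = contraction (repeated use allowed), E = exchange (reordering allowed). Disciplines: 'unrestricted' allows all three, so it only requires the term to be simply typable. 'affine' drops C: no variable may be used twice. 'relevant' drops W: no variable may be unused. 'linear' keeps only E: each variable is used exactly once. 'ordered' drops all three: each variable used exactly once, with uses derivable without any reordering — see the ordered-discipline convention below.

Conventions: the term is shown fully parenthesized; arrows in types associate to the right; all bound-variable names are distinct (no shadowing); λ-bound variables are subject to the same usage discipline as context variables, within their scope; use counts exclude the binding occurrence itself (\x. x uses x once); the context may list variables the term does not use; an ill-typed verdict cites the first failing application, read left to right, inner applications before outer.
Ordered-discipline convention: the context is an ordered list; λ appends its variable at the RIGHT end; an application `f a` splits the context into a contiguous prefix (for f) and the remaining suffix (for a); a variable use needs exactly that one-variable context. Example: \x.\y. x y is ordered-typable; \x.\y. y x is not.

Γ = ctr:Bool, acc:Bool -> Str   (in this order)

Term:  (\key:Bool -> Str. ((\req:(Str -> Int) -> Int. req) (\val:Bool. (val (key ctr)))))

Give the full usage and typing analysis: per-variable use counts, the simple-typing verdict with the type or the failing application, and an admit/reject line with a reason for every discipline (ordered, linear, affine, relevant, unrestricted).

usage: ctr=1; acc=0; key (λ-bound)=1; req (λ-bound)=1; val (λ-bound)=1
left-to-right use order: req, val, key, ctr
typing: ill-typed: applying a non-function (Bool)
ordered ✗ (not simply typable)
linear ✗ (fails simple typing)
affine ✗ (a type mismatch blocks all five)
relevant ✗ (the type mismatch rejects it)
unrestricted ✗ (not simply typable)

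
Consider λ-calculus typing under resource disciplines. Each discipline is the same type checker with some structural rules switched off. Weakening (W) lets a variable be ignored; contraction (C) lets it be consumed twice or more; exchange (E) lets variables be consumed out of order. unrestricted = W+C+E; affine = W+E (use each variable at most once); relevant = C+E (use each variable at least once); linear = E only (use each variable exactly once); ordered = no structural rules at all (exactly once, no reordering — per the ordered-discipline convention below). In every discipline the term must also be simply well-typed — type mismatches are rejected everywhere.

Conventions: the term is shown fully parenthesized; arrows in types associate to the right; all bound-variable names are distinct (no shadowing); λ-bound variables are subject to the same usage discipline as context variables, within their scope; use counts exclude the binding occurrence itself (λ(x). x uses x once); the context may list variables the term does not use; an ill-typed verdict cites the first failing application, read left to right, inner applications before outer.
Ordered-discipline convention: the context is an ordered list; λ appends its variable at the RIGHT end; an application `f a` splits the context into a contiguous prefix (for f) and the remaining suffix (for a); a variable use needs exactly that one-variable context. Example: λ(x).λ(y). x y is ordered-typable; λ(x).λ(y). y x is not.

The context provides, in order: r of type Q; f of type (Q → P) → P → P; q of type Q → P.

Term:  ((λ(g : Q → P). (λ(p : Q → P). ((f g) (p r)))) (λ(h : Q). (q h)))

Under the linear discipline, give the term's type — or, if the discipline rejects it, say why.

term : (Q → P) → P
variable uses: r ×1; f ×1; q ×1; g [bound] ×1; p [bound] ×1; h [bound] ×1
use order (left to right): f, g, p, r, q, h
typing: well-typed at (Q → P) → P
all disciplines: ordered ✗; linear ✓; affine ✓; relevant ✓; unrestricted ✓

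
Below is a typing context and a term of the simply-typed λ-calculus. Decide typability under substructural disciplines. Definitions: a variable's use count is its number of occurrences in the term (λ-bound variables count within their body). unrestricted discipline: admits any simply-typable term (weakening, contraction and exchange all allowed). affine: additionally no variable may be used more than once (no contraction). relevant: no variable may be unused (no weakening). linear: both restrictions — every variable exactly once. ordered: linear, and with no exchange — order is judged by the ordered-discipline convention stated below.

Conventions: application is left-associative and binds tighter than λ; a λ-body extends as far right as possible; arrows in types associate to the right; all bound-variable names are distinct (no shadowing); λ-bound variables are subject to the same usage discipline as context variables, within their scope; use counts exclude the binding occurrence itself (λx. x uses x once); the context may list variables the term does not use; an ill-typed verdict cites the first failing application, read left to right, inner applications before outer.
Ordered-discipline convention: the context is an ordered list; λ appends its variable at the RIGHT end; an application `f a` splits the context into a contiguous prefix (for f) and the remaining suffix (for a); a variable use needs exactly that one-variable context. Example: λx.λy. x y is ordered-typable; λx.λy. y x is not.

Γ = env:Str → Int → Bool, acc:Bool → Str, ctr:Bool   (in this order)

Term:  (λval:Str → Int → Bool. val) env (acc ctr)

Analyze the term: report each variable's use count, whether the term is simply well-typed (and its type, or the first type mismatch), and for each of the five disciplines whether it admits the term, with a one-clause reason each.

usage: env ×1; acc ×1; ctr ×1; val (λ-bound) ×1
use order (left to right): val, env, acc, ctr
typing: well-typed — term : Int → Bool
ordered: ✓ — single-use (env, acc, ctr, val), ordered derivation ok
linear: ✓ — env, acc, ctr, val: one use apiece
affine: ✓ — no duplicate uses among env, acc, ctr, val
relevant: ✓ — env, acc, ctr, val: all used, weakening unneeded
unrestricted: ✓ — simply typable at Int → Bool; W, C, E all held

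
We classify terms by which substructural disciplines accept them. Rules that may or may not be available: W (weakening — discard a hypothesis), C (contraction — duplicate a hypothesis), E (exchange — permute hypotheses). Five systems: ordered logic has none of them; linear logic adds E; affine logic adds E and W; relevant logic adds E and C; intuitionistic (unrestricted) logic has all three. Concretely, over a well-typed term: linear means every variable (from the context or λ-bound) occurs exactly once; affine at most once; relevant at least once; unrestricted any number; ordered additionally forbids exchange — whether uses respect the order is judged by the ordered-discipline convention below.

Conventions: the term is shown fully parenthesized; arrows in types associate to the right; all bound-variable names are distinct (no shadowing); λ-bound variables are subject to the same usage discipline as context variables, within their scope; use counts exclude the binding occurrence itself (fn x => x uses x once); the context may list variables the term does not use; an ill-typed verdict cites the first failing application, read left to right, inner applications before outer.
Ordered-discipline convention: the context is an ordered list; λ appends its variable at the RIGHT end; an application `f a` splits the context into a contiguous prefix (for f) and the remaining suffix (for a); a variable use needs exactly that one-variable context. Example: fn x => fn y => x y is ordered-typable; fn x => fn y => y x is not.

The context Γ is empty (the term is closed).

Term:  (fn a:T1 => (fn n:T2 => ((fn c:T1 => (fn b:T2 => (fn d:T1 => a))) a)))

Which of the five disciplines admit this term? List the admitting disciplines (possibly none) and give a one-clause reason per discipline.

admitted in: unrestricted
use counts: a (λ-bound): 2, n (λ-bound): 0, c (λ-bound): 0, b (λ-bound): 0, d (λ-bound): 0
order of uses: a, a
typing: the term checks, with type T1 -> T2 -> T2 -> T1 -> T1
ordered: ✗ — needs contraction — a ×2; needs weakening: n, c, b, d unused
linear: ✗ — needs contraction — a ×2; needs weakening: n, c, b, d unused
affine: ✗ — needs contraction — a ×2
relevant: ✗ — needs weakening: n, c, b, d unused
unrestricted: ✓ — type-checks (T1 -> T2 -> T2 -> T1 -> T1) and nothing is barred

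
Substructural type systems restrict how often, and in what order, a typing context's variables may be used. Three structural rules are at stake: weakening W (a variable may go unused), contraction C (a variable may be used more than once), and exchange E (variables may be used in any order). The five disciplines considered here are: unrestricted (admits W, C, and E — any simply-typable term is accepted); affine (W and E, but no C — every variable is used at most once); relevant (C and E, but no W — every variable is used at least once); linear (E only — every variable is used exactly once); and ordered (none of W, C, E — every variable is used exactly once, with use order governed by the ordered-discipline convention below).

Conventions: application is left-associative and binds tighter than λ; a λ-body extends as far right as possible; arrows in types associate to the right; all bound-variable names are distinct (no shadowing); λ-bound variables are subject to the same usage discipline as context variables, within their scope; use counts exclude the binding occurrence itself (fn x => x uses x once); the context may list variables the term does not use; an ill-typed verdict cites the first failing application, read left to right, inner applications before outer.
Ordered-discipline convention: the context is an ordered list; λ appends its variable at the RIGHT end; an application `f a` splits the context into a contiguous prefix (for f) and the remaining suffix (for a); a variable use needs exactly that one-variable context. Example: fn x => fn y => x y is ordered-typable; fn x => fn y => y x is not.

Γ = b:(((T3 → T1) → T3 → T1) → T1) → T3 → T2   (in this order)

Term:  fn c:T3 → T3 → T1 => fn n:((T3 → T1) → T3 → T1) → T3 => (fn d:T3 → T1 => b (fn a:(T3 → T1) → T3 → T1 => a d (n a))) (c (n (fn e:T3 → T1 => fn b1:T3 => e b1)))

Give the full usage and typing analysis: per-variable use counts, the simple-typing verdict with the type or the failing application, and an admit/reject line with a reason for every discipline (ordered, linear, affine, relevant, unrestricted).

variable uses: b: 1×, c (λ-bound): 1×, n (λ-bound): 2×, d (λ-bound): 1×, a (λ-bound): 2×, e (λ-bound): 1×, b1 (λ-bound): 1×
use order (left to right): b, a, d, n, a, c, n, e, b1
typing: well-typed at (T3 → T3 → T1) → (((T3 → T1) → T3 → T1) → T3) → T3 → T2
ordered ✗ (repeated use of n ×2, a ×2)
linear ✗ (repeated use of n ×2, a ×2)
affine ✗ (repeated use of n ×2, a ×2)
relevant ✓ (b, c, n, d, a, e, b1: all used, weakening unneeded)
unrestricted ✓ (typability at (T3 → T3 → T1) → (((T3 → T1) → T3 → T1) → T3) → T3 → T2 is all that's needed)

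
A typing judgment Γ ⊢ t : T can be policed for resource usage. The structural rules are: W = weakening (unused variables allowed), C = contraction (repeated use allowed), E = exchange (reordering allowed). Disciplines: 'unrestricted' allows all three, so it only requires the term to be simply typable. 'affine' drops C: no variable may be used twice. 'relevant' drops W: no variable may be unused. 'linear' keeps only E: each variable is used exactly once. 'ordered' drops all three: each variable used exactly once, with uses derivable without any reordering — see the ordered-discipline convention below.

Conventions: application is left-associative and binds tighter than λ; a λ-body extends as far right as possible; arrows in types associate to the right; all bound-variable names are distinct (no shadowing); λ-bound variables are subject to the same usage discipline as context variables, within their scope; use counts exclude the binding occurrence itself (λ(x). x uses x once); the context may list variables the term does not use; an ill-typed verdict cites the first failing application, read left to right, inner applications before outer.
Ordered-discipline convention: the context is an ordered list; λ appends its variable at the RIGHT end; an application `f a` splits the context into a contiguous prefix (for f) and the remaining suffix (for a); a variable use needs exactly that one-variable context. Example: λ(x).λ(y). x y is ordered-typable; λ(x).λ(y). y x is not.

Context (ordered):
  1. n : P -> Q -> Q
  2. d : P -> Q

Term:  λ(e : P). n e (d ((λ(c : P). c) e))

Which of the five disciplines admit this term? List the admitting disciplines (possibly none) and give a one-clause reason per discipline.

admitted in: relevant, unrestricted
use counts: n=1; d=1; e (λ-bound)=2; c (λ-bound)=1
uses in reading order: n, e, d, c, e
typing: well-typed — term : P -> Q
ordered ✗ (repeated use of e ×2)
linear ✗ (repeated use of e ×2)
affine ✗ (repeated use of e ×2)
relevant ✓ (none of n, d, e, c goes unused)
unrestricted ✓ (typability at P -> Q is all that's needed)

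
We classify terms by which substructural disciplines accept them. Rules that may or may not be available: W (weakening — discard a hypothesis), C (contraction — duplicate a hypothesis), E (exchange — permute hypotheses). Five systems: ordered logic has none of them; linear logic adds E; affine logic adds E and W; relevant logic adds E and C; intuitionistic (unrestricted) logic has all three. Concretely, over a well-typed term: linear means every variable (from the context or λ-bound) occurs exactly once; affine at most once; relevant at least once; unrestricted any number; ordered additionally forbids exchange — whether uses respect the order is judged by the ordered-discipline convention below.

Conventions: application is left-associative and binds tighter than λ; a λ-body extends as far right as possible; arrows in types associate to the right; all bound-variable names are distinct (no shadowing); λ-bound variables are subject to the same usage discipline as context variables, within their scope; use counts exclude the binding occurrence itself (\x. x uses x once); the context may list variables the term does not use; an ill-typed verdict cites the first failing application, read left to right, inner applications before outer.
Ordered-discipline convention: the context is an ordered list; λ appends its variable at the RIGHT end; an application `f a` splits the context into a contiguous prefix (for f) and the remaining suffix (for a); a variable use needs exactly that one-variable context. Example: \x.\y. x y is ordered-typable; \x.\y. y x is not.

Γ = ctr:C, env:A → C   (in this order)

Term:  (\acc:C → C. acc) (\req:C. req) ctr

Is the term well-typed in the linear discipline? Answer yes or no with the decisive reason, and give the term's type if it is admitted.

no — env left unused
usage: ctr: 1, env: 0, acc (λ-bound): 1, req (λ-bound): 1
order of uses: acc, req, ctr
typing: well-typed at C
per-discipline verdicts: ordered ✗, linear ✗, affine ✓, relevant ✗, unrestricted ✓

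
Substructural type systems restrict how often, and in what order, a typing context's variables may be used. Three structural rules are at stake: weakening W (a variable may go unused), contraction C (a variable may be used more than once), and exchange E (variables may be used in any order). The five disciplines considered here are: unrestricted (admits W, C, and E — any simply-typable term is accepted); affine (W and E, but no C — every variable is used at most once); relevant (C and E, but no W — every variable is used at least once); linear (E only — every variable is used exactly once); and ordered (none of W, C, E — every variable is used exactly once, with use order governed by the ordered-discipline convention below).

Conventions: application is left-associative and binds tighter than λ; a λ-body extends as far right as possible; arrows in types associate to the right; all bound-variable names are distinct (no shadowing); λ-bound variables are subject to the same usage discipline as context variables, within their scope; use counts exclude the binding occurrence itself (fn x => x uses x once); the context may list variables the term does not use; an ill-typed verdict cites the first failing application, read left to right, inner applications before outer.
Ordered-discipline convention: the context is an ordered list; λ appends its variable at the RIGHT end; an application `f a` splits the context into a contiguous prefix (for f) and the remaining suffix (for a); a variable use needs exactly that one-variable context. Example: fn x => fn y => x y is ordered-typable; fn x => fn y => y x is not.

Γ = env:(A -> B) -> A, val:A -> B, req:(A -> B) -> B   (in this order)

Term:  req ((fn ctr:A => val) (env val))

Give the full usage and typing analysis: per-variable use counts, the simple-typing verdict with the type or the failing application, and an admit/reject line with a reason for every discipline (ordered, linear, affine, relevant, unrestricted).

usage: env=1; val=2; req=1; ctr (λ-bound)=0
order of uses: req, val, env, val
typing: well-typed — term : B
ordered ✗ (repeated use of val ×2; ctr left unused)
linear ✗ (repeated use of val ×2; ctr left unused)
affine ✗ (repeated use of val ×2)
relevant ✗ (ctr left unused)
unrestricted ✓ (well-typed at B; no restrictions here)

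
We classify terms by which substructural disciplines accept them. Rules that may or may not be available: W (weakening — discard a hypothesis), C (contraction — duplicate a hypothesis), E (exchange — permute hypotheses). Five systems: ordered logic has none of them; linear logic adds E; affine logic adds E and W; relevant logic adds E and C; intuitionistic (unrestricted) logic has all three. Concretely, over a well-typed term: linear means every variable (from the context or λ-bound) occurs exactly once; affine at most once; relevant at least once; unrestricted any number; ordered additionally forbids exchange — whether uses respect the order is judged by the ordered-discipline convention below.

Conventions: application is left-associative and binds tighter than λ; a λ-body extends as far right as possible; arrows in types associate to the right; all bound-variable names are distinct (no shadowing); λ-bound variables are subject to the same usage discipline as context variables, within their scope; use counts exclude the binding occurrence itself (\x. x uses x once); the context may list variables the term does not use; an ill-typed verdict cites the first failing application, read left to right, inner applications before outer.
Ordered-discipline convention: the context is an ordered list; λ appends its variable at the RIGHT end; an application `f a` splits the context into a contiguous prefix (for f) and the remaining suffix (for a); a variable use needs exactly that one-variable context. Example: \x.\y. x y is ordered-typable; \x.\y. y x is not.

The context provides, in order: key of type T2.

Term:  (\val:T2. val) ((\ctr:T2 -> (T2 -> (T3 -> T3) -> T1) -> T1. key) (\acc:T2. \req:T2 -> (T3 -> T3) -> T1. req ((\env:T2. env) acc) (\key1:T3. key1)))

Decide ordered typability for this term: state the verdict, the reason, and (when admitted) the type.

no — unused: ctr — weakening required
use counts: key: 1; val [bound]: 1; ctr [bound]: 0; acc [bound]: 1; req [bound]: 1; env [bound]: 1; key1 [bound]: 1
uses in reading order: val, key, req, env, acc, key1
typing: ✓ — T2
per-discipline verdicts: ordered ✗ · linear ✗ · affine ✓ · relevant ✗ · unrestricted ✓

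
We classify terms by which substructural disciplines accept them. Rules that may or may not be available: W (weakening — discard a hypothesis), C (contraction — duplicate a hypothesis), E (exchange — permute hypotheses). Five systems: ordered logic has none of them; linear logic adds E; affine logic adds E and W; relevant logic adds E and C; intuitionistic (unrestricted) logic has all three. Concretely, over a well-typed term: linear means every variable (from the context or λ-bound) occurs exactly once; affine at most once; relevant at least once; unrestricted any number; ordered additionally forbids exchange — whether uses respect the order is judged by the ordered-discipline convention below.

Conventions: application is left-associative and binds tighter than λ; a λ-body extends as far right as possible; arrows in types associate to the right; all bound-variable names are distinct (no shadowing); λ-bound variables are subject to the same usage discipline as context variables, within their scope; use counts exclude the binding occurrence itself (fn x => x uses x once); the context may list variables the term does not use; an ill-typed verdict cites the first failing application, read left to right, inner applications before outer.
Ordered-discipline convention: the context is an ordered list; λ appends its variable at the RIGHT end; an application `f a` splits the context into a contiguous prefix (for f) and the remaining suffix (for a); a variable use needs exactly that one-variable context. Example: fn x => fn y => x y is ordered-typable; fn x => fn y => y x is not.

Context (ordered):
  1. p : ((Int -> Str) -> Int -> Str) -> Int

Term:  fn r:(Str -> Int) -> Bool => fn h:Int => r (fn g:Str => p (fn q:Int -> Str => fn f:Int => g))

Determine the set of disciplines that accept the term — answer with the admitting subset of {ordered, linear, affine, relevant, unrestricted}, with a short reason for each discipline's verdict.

admitting disciplines: affine, unrestricted
counts: p: 1×, r (λ-bound): 1×, h (λ-bound): 0×, g (λ-bound): 1×, q (λ-bound): 0×, f (λ-bound): 0×
use order (left to right): r, p, g
typing: ✓ — ((Str -> Int) -> Bool) -> Int -> Bool
ordered: ✗ — unused: h, q, f — weakening required
linear: ✗ — unused: h, q, f — weakening required
affine: ✓ — no duplicate uses among p, r, h, g, q, f
relevant: ✗ — unused: h, q, f — weakening required
unrestricted: ✓ — typability at ((Str -> Int) -> Bool) -> Int -> Bool is all that's needed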